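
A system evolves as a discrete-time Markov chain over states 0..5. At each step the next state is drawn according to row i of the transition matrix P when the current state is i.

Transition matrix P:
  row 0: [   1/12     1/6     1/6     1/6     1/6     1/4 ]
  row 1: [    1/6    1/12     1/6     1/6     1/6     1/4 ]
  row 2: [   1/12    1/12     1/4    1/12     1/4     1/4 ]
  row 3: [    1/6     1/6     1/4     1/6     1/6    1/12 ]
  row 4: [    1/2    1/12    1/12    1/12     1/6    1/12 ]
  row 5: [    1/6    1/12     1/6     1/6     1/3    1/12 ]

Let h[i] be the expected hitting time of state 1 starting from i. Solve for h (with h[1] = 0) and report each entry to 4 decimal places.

h = [8.2707, 0.0000, 9.0734, 8.2268, 8.7859, 8.9351]

First-step conditioning: h[1] = 0; for i ≠ 1, h[i] = 1 + Σ_k P[i][k]·h[k].
  h[0] = 1 + 1/12·h[0] + 1/6·h[2] + 1/6·h[3] + 1/6·h[4] + 1/4·h[5]
  h[2] = 1 + 1/12·h[0] + 1/4·h[2] + 1/12·h[3] + 1/4·h[4] + 1/4·h[5]
  h[3] = 1 + 1/6·h[0] + 1/4·h[2] + 1/6·h[3] + 1/6·h[4] + 1/12·h[5]
  h[4] = 1 + 1/2·h[0] + 1/12·h[2] + 1/12·h[3] + 1/6·h[4] + 1/12·h[5]
  h[5] = 1 + 1/6·h[0] + 1/6·h[2] + 1/6·h[3] + 1/3·h[4] + 1/12·h[5]
Solving the 5×5 linear system over states ≠ 1 gives exactly h = [276216/33397, 0, 303024/33397, 274752/33397, 293424/33397, 298404/33397] (h[1] = 0 is the target).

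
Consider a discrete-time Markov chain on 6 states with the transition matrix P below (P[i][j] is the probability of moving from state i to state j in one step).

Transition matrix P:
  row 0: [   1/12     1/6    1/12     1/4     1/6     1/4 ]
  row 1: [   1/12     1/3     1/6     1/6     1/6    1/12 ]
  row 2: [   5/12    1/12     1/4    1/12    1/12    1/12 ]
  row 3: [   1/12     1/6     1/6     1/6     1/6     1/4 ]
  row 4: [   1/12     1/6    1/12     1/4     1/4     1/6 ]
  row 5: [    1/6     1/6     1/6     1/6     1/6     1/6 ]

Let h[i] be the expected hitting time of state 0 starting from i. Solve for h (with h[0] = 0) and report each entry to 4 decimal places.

h = [0.0000, 6.6555, 4.2303, 6.5546, 6.8118, 6.0504]

First-step conditioning: h[0] = 0; for i ≠ 0, h[i] = 1 + Σ_k P[i][k]·h[k].
  h[1] = 1 + 1/3·h[1] + 1/6·h[2] + 1/6·h[3] + 1/6·h[4] + 1/12·h[5]
  h[2] = 1 + 1/12·h[1] + 1/4·h[2] + 1/12·h[3] + 1/12·h[4] + 1/12·h[5]
  h[3] = 1 + 1/6·h[1] + 1/6·h[2] + 1/6·h[3] + 1/6·h[4] + 1/4·h[5]
  h[4] = 1 + 1/6·h[1] + 1/12·h[2] + 1/4·h[3] + 1/4·h[4] + 1/6·h[5]
  h[5] = 1 + 1/6·h[1] + 1/6·h[2] + 1/6·h[3] + 1/6·h[4] + 1/6·h[5]
Solving the 5×5 linear system over states ≠ 0 gives exactly h = [0, 792/119, 2517/595, 780/119, 579/85, 720/119] (h[0] = 0 is the target).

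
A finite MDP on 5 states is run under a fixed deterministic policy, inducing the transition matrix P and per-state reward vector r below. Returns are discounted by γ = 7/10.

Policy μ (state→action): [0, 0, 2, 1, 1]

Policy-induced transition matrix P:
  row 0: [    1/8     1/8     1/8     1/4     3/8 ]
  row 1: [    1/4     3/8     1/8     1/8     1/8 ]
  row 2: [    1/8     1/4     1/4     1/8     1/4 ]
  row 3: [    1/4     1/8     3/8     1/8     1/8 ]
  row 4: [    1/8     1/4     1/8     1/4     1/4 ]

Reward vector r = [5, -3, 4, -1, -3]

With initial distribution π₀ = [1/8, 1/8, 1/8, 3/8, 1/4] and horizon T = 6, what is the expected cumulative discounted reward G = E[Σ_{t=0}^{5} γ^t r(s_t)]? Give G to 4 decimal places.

G = 0.0956

t=0: π = [0.1250, 0.1250, 0.1250, 0.3750, 0.2500], E[r] = -0.3750, γ^t·E[r] = -0.375000, running G = -0.375000
t=1: π = [0.1875, 0.2031, 0.2344, 0.1719, 0.2031], E[r] = 0.4844, γ^t·E[r] = 0.339063, running G = -0.035938
t=2: π = [0.1719, 0.2305, 0.1973, 0.1738, 0.2266], E[r] = 0.1035, γ^t·E[r] = 0.050723, running G = 0.014785
t=3: π = [0.1755, 0.2356, 0.1931, 0.1748, 0.2209], E[r] = 0.1057, γ^t·E[r] = 0.036260, running G = 0.051045
t=4: π = [0.1763, 0.2357, 0.1928, 0.1746, 0.2206], E[r] = 0.1094, γ^t·E[r] = 0.026268, running G = 0.077313
t=5: π = [0.1763, 0.2356, 0.1927, 0.1746, 0.2208], E[r] = 0.1087, γ^t·E[r] = 0.018264, running G = 0.095577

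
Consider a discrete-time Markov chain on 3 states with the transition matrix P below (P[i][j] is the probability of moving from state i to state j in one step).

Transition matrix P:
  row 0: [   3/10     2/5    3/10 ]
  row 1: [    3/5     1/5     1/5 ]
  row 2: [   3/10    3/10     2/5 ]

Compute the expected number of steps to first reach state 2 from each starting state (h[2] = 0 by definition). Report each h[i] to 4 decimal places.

h = [3.7500, 4.0625, 0.0000]

First-step conditioning: h[2] = 0; for i ≠ 2, h[i] = 1 + Σ_k P[i][k]·h[k].
  h[0] = 1 + 3/10·h[0] + 2/5·h[1]
  h[1] = 1 + 3/5·h[0] + 1/5·h[1]
Solving the 2×2 linear system over states ≠ 2 gives exactly h = [15/4, 65/16, 0] (h[2] = 0 is the target).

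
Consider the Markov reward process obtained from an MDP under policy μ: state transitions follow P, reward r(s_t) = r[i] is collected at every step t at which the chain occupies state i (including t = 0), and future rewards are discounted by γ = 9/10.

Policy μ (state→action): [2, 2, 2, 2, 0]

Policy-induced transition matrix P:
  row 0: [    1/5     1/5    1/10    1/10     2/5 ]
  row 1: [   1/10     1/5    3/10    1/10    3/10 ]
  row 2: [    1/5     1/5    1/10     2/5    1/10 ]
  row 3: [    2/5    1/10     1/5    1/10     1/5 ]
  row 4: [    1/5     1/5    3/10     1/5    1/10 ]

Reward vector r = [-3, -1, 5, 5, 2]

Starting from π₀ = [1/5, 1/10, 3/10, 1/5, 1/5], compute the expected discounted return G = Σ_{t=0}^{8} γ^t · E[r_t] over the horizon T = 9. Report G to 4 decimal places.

G = 9.8524

t=0: π = [0.2000, 0.1000, 0.3000, 0.2000, 0.2000], E[r] = 2.2000, γ^t·E[r] = 2.200000, running G = 2.200000
t=1: π = [0.2300, 0.1800, 0.1800, 0.2100, 0.2000], E[r] = 1.4800, γ^t·E[r] = 1.332000, running G = 3.532000
t=2: π = [0.2240, 0.1790, 0.1970, 0.1740, 0.2260], E[r] = 1.4560, γ^t·E[r] = 1.179360, running G = 4.711360
t=3: π = [0.2169, 0.1826, 0.1984, 0.1817, 0.2204], E[r] = 1.5080, γ^t·E[r] = 1.099332, running G = 5.810692
t=4: π = [0.2181, 0.1818, 0.1988, 0.1816, 0.2198], E[r] = 1.5051, γ^t·E[r] = 0.987496, running G = 6.798188
t=5: π = [0.2181, 0.1818, 0.1985, 0.1816, 0.2199], E[r] = 1.5041, γ^t·E[r] = 0.888136, running G = 7.686324
t=6: π = [0.2181, 0.1818, 0.1985, 0.1815, 0.2200], E[r] = 1.5040, γ^t·E[r] = 0.799268, running G = 8.485592
t=7: π = [0.2181, 0.1818, 0.1985, 0.1816, 0.2200], E[r] = 1.5040, γ^t·E[r] = 0.719381, running G = 9.204973
t=8: π = [0.2181, 0.1818, 0.1985, 0.1816, 0.2200], E[r] = 1.5040, γ^t·E[r] = 0.647440, running G = 9.852413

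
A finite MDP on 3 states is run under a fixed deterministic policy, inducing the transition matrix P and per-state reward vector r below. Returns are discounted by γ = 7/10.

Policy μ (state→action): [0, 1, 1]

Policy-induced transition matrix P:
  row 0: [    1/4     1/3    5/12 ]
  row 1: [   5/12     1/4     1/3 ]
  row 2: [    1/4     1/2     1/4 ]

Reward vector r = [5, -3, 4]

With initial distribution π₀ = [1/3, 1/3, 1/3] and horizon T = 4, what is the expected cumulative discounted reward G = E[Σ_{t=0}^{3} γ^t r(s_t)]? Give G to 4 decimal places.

G = 4.7430

t=0: π = [0.3333, 0.3333, 0.3333], E[r] = 2.0000, γ^t·E[r] = 2.000000, running G = 2.000000
t=1: π = [0.3056, 0.3611, 0.3333], E[r] = 1.7778, γ^t·E[r] = 1.244444, running G = 3.244444
t=2: π = [0.3102, 0.3588, 0.3310], E[r] = 1.7986, γ^t·E[r] = 0.881319, running G = 4.125764
t=3: π = [0.3098, 0.3586, 0.3316], E[r] = 1.7996, γ^t·E[r] = 0.617254, running G = 4.743018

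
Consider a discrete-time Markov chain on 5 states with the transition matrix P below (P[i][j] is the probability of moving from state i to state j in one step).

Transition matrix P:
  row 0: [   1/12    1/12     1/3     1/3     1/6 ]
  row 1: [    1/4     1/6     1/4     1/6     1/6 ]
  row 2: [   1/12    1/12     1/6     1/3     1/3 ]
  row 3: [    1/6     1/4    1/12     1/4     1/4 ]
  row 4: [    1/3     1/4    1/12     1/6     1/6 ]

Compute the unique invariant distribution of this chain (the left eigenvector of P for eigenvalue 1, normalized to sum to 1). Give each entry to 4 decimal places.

Balance equations π_j = Σ_i π_i·P[i][j]:
  π_0 = 1/12·π_0 + 1/4·π_1 + 1/12·π_2 + 1/6·π_3 + 1/3·π_4
  π_1 = 1/12·π_0 + 1/6·π_1 + 1/12·π_2 + 1/4·π_3 + 1/4·π_4
  π_2 = 1/3·π_0 + 1/4·π_1 + 1/6·π_2 + 1/12·π_3 + 1/12·π_4
  π_3 = 1/3·π_0 + 1/6·π_1 + 1/3·π_2 + 1/4·π_3 + 1/6·π_4
  normalize: π_0 + π_1 + π_2 + π_3 + π_4 = 1
Solving the linear system gives exactly π = [806/4305, 2263/12915, 449/2583, 3196/12915, 133/615].

π = [0.1872, 0.1752, 0.1738, 0.2475, 0.2163]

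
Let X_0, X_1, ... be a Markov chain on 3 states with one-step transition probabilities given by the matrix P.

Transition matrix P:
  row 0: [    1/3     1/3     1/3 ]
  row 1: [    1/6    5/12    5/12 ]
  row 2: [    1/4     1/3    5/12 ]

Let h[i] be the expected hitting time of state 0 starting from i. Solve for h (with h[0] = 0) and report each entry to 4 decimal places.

h = [0.0000, 4.9655, 4.5517]

First-step conditioning: h[0] = 0; for i ≠ 0, h[i] = 1 + Σ_k P[i][k]·h[k].
  h[1] = 1 + 5/12·h[1] + 5/12·h[2]
  h[2] = 1 + 1/3·h[1] + 5/12·h[2]
Solving the 2×2 linear system over states ≠ 0 gives exactly h = [0, 144/29, 132/29] (h[0] = 0 is the target).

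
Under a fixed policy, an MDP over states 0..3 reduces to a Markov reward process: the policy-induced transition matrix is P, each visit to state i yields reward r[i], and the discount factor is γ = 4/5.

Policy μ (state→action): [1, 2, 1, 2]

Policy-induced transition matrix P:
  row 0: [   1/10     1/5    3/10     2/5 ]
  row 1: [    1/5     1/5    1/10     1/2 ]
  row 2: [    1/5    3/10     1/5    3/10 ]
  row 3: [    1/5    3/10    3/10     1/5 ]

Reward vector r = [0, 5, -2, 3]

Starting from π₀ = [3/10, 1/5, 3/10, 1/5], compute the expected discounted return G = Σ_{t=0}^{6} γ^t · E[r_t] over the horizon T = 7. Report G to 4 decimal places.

t=0: π = [0.3000, 0.2000, 0.3000, 0.2000], E[r] = 1.0000, γ^t·E[r] = 1.000000, running G = 1.000000
t=1: π = [0.1700, 0.2500, 0.2300, 0.3500], E[r] = 1.8400, γ^t·E[r] = 1.472000, running G = 2.472000
t=2: π = [0.1830, 0.2580, 0.2270, 0.3320], E[r] = 1.8320, γ^t·E[r] = 1.172480, running G = 3.644480
t=3: π = [0.1817, 0.2559, 0.2257, 0.3367], E[r] = 1.8382, γ^t·E[r] = 0.941158, running G = 4.585638
t=4: π = [0.1818, 0.2562, 0.2263, 0.3357], E[r] = 1.8357, γ^t·E[r] = 0.751919, running G = 5.337558
t=5: π = [0.1818, 0.2562, 0.2261, 0.3359], E[r] = 1.8363, γ^t·E[r] = 0.601719, running G = 5.939276
t=6: π = [0.1818, 0.2562, 0.2261, 0.3358], E[r] = 1.8362, γ^t·E[r] = 0.481349, running G = 6.420625

G = 6.4206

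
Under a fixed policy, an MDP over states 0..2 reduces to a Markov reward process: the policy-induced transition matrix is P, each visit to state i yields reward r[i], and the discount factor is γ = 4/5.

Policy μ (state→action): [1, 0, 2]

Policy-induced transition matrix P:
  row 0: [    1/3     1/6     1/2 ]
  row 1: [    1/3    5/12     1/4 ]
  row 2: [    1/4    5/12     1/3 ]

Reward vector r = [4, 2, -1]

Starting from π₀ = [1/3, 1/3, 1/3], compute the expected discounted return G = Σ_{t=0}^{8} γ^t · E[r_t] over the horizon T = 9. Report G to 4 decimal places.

G = 6.7829

t=0: π = [0.3333, 0.3333, 0.3333], E[r] = 1.6667, γ^t·E[r] = 1.666667, running G = 1.666667
t=1: π = [0.3056, 0.3333, 0.3611], E[r] = 1.5278, γ^t·E[r] = 1.222222, running G = 2.888889
t=2: π = [0.3032, 0.3403, 0.3565], E[r] = 1.5370, γ^t·E[r] = 0.983704, running G = 3.872593
t=3: π = [0.3036, 0.3409, 0.3555], E[r] = 1.5407, γ^t·E[r] = 0.788840, running G = 4.661432
t=4: π = [0.3037, 0.3408, 0.3555], E[r] = 1.5408, γ^t·E[r] = 0.631118, running G = 5.292550
t=5: π = [0.3037, 0.3407, 0.3556], E[r] = 1.5407, γ^t·E[r] = 0.504872, running G = 5.797422
t=6: π = [0.3037, 0.3407, 0.3556], E[r] = 1.5407, γ^t·E[r] = 0.403896, running G = 6.201318
t=7: π = [0.3037, 0.3407, 0.3556], E[r] = 1.5407, γ^t·E[r] = 0.323117, running G = 6.524434
t=8: π = [0.3037, 0.3407, 0.3556], E[r] = 1.5407, γ^t·E[r] = 0.258493, running G = 6.782928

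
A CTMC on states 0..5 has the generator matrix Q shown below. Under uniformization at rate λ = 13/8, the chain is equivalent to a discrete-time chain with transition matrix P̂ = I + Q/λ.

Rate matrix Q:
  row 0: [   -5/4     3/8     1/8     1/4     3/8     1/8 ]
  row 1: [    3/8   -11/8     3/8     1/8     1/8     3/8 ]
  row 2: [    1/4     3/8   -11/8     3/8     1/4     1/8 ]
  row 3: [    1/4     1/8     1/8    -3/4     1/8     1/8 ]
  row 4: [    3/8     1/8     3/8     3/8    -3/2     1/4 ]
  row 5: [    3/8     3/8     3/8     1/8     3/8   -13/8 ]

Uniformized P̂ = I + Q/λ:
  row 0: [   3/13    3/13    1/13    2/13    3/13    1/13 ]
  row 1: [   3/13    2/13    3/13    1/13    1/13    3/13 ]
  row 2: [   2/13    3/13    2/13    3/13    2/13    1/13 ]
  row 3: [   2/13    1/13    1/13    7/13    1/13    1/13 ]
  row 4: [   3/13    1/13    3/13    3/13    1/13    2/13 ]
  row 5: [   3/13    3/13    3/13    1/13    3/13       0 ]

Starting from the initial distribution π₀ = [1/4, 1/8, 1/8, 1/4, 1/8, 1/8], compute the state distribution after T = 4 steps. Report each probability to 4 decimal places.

π = [0.1998, 0.1588, 0.1497, 0.2527, 0.1351, 0.1039]

t=0: π = [0.2500, 0.1250, 0.1250, 0.2500, 0.1250, 0.1250]
t=1: π = [0.2019, 0.1635, 0.1442, 0.2500, 0.1442, 0.0962]
t=2: π = [0.2004, 0.1575, 0.1501, 0.2522, 0.1339, 0.1058]
t=3: π = [0.1998, 0.1593, 0.1496, 0.2524, 0.1356, 0.1033]
t=4: π = [0.1998, 0.1588, 0.1497, 0.2527, 0.1351, 0.1039]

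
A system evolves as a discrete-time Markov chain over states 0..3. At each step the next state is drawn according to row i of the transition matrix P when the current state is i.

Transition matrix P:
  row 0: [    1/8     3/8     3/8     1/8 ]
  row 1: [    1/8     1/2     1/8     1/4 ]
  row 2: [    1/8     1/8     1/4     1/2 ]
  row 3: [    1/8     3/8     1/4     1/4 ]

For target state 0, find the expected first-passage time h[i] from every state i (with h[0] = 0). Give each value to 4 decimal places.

First-step conditioning: h[0] = 0; for i ≠ 0, h[i] = 1 + Σ_k P[i][k]·h[k].
  h[1] = 1 + 1/2·h[1] + 1/8·h[2] + 1/4·h[3]
  h[2] = 1 + 1/8·h[1] + 1/4·h[2] + 1/2·h[3]
  h[3] = 1 + 3/8·h[1] + 1/4·h[2] + 1/4·h[3]
Solving the 3×3 linear system over states ≠ 0 gives exactly h = [0, 8, 8, 8] (h[0] = 0 is the target).

h = [0.0000, 8.0000, 8.0000, 8.0000]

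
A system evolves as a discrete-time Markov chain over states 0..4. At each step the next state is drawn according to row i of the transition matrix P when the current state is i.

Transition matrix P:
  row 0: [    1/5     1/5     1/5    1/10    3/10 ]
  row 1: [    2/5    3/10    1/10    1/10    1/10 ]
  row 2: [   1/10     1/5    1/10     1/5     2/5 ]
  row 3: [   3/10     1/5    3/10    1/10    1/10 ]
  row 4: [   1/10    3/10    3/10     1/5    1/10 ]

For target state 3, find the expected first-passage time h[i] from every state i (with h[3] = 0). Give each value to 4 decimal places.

First-step conditioning: h[3] = 0; for i ≠ 3, h[i] = 1 + Σ_k P[i][k]·h[k].
  h[0] = 1 + 1/5·h[0] + 1/5·h[1] + 1/5·h[2] + 3/10·h[4]
  h[1] = 1 + 2/5·h[0] + 3/10·h[1] + 1/10·h[2] + 1/10·h[4]
  h[2] = 1 + 1/10·h[0] + 1/5·h[1] + 1/10·h[2] + 2/5·h[4]
  h[4] = 1 + 1/10·h[0] + 3/10·h[1] + 3/10·h[2] + 1/10·h[4]
Solving the 4×4 linear system over states ≠ 3 gives exactly h = [12020/1687, 1770/241, 10830/1687, 0, 10950/1687] (h[3] = 0 is the target).

h = [7.1251, 7.3444, 6.4197, 0.0000, 6.4908]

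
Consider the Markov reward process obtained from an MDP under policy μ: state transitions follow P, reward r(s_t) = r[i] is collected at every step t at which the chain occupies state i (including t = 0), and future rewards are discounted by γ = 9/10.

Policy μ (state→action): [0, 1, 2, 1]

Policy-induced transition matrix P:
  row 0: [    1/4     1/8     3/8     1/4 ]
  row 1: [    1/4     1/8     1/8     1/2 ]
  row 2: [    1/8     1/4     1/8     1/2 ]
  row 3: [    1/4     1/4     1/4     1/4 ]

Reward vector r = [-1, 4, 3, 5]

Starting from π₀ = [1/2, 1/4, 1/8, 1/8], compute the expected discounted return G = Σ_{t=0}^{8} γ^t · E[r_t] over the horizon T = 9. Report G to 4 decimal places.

G = 16.9040

t=0: π = [0.5000, 0.2500, 0.1250, 0.1250], E[r] = 1.5000, γ^t·E[r] = 1.500000, running G = 1.500000
t=1: π = [0.2344, 0.1563, 0.2656, 0.3438], E[r] = 2.9063, γ^t·E[r] = 2.615625, running G = 4.115625
t=2: π = [0.2168, 0.2012, 0.2266, 0.3555], E[r] = 3.0449, γ^t·E[r] = 2.466387, running G = 6.582012
t=3: π = [0.2217, 0.1978, 0.2236, 0.3569], E[r] = 3.0249, γ^t·E[r] = 2.205154, running G = 8.787166
t=4: π = [0.2220, 0.1976, 0.2250, 0.3553], E[r] = 3.0201, γ^t·E[r] = 1.981475, running G = 10.768640
t=5: π = [0.2219, 0.1975, 0.2249, 0.3557], E[r] = 3.0214, γ^t·E[r] = 1.784089, running G = 12.552729
t=6: π = [0.2219, 0.1976, 0.2249, 0.3556], E[r] = 3.0213, γ^t·E[r] = 1.605630, running G = 14.158359
t=7: π = [0.2219, 0.1976, 0.2249, 0.3556], E[r] = 3.0213, γ^t·E[r] = 1.445068, running G = 15.603427
t=8: π = [0.2219, 0.1976, 0.2249, 0.3556], E[r] = 3.0213, γ^t·E[r] = 1.300560, running G = 16.903988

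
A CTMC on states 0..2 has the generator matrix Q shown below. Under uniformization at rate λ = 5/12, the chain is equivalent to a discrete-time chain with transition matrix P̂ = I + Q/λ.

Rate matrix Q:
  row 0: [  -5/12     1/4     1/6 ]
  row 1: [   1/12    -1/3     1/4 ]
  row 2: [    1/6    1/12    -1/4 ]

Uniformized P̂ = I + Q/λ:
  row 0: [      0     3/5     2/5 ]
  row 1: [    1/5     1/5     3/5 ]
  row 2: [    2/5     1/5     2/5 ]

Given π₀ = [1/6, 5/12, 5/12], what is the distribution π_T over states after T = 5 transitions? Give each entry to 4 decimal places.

π = [0.2432, 0.2975, 0.4593]

t=0: π = [0.1667, 0.4167, 0.4167]
t=1: π = [0.2500, 0.2667, 0.4833]
t=2: π = [0.2467, 0.3000, 0.4533]
t=3: π = [0.2413, 0.2987, 0.4600]
t=4: π = [0.2437, 0.2965, 0.4597]
t=5: π = [0.2432, 0.2975, 0.4593]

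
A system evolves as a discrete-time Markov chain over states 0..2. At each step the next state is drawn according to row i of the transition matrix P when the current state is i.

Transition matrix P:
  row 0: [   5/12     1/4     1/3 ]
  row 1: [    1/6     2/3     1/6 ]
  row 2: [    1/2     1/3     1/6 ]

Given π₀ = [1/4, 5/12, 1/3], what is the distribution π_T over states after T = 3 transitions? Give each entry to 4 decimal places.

π = [0.3214, 0.4584, 0.2202]

t=0: π = [0.2500, 0.4167, 0.3333]
t=1: π = [0.3403, 0.4514, 0.2083]
t=2: π = [0.3212, 0.4554, 0.2234]
t=3: π = [0.3214, 0.4584, 0.2202]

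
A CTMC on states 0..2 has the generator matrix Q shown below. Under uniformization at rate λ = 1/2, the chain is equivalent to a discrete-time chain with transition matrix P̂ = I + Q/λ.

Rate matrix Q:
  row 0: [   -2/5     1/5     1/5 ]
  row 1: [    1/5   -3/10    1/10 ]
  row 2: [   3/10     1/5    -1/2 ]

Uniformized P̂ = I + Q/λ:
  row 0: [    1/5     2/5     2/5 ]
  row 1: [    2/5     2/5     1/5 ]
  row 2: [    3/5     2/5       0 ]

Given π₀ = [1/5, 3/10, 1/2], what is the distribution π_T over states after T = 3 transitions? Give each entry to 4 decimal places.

π = [0.3856, 0.4000, 0.2144]

t=0: π = [0.2000, 0.3000, 0.5000]
t=1: π = [0.4600, 0.4000, 0.1400]
t=2: π = [0.3360, 0.4000, 0.2640]
t=3: π = [0.3856, 0.4000, 0.2144]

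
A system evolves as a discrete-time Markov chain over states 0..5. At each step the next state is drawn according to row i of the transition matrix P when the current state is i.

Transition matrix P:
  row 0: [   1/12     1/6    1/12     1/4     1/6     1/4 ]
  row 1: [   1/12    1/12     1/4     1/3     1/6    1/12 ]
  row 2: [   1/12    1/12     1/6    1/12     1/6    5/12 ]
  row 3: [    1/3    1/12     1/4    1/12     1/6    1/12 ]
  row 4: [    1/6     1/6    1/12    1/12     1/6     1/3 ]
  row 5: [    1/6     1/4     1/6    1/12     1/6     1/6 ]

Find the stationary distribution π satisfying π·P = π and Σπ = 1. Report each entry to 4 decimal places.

Balance equations π_j = Σ_i π_i·P[i][j]:
  π_0 = 1/12·π_0 + 1/12·π_1 + 1/12·π_2 + 1/3·π_3 + 1/6·π_4 + 1/6·π_5
  π_1 = 1/6·π_0 + 1/12·π_1 + 1/12·π_2 + 1/12·π_3 + 1/6·π_4 + 1/4·π_5
  π_2 = 1/12·π_0 + 1/4·π_1 + 1/6·π_2 + 1/4·π_3 + 1/12·π_4 + 1/6·π_5
  π_3 = 1/4·π_0 + 1/3·π_1 + 1/12·π_2 + 1/12·π_3 + 1/12·π_4 + 1/12·π_5
  π_4 = 1/6·π_0 + 1/6·π_1 + 1/6·π_2 + 1/6·π_3 + 1/6·π_4 + 1/6·π_5
  normalize: π_0 + π_1 + π_2 + π_3 + π_4 + π_5 = 1
Solving the linear system gives exactly π = [8093/53154, 11738/79731, 8743/53154, 11602/79731, 1/6, 11899/53154].

π = [0.1523, 0.1472, 0.1645, 0.1455, 0.1667, 0.2239]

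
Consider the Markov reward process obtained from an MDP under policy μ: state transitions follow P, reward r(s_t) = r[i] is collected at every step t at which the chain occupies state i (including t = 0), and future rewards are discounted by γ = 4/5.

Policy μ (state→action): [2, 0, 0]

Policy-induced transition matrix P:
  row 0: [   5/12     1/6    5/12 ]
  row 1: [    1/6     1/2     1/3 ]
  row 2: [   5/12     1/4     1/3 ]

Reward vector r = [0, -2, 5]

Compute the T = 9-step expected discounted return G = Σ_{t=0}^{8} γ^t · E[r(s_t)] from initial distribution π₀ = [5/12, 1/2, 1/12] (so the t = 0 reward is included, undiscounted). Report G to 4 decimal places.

G = 3.3839

t=0: π = [0.4167, 0.5000, 0.0833], E[r] = -0.5833, γ^t·E[r] = -0.583333, running G = -0.583333
t=1: π = [0.2917, 0.3403, 0.3681], E[r] = 1.1597, γ^t·E[r] = 0.927778, running G = 0.344444
t=2: π = [0.3316, 0.3108, 0.3576], E[r] = 1.1667, γ^t·E[r] = 0.746667, running G = 1.091111
t=3: π = [0.3390, 0.3001, 0.3610], E[r] = 1.2047, γ^t·E[r] = 0.616815, running G = 1.707926
t=4: π = [0.3417, 0.2968, 0.3616], E[r] = 1.2144, γ^t·E[r] = 0.497407, running G = 2.205333
t=5: π = [0.3425, 0.2957, 0.3618], E[r] = 1.2176, γ^t·E[r] = 0.398977, running G = 2.604310
t=6: π = [0.3427, 0.2954, 0.3619], E[r] = 1.2186, γ^t·E[r] = 0.319444, running G = 2.923754
t=7: π = [0.3428, 0.2953, 0.3619], E[r] = 1.2189, γ^t·E[r] = 0.255622, running G = 3.179377
t=8: π = [0.3428, 0.2953, 0.3619], E[r] = 1.2190, γ^t·E[r] = 0.204514, running G = 3.383891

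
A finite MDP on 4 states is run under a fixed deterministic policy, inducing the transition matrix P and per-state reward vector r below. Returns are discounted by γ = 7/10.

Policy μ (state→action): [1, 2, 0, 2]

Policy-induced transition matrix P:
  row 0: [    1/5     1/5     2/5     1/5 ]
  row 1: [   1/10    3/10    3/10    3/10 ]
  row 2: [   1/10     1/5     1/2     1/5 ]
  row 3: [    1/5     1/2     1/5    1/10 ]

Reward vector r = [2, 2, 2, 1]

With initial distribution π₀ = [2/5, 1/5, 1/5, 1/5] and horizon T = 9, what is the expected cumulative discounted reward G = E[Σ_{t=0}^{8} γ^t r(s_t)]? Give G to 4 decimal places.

G = 5.7457

t=0: π = [0.4000, 0.2000, 0.2000, 0.2000], E[r] = 1.8000, γ^t·E[r] = 1.800000, running G = 1.800000
t=1: π = [0.1600, 0.2800, 0.3600, 0.2000], E[r] = 1.8000, γ^t·E[r] = 1.260000, running G = 3.060000
t=2: π = [0.1360, 0.2880, 0.3680, 0.2080], E[r] = 1.7920, γ^t·E[r] = 0.878080, running G = 3.938080
t=3: π = [0.1344, 0.2912, 0.3664, 0.2080], E[r] = 1.7920, γ^t·E[r] = 0.614656, running G = 4.552736
t=4: π = [0.1342, 0.2915, 0.3659, 0.2083], E[r] = 1.7917, γ^t·E[r] = 0.430182, running G = 4.982918
t=5: π = [0.1343, 0.2916, 0.3658, 0.2083], E[r] = 1.7917, γ^t·E[r] = 0.301128, running G = 5.284046
t=6: π = [0.1343, 0.2917, 0.3657, 0.2083], E[r] = 1.7917, γ^t·E[r] = 0.210788, running G = 5.494834
t=7: π = [0.1343, 0.2917, 0.3657, 0.2083], E[r] = 1.7917, γ^t·E[r] = 0.147551, running G = 5.642385
t=8: π = [0.1343, 0.2917, 0.3657, 0.2083], E[r] = 1.7917, γ^t·E[r] = 0.103286, running G = 5.745671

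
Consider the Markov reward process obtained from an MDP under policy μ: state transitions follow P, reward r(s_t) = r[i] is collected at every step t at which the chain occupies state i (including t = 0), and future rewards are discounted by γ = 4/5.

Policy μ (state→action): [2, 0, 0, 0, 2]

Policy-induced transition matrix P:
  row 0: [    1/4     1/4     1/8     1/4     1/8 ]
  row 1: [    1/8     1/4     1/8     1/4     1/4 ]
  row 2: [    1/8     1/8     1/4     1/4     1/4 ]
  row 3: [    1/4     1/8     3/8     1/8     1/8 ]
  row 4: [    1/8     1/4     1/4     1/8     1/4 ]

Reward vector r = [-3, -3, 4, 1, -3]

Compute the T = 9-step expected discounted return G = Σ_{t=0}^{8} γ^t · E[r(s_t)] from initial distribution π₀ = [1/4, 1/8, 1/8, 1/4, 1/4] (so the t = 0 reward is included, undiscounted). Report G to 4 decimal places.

t=0: π = [0.2500, 0.1250, 0.1250, 0.2500, 0.2500], E[r] = -1.1250, γ^t·E[r] = -1.125000, running G = -1.125000
t=1: π = [0.1875, 0.2031, 0.2344, 0.1875, 0.1875], E[r] = -0.6094, γ^t·E[r] = -0.487500, running G = -1.612500
t=2: π = [0.1719, 0.1973, 0.2246, 0.2031, 0.2031], E[r] = -0.6152, γ^t·E[r] = -0.393750, running G = -2.006250
t=3: π = [0.1719, 0.1965, 0.2292, 0.1992, 0.2031], E[r] = -0.5984, γ^t·E[r] = -0.306375, running G = -2.312625
t=4: π = [0.1714, 0.1964, 0.2289, 0.1997, 0.2036], E[r] = -0.5992, γ^t·E[r] = -0.245438, running G = -2.558063
t=5: π = [0.1714, 0.1964, 0.2290, 0.1996, 0.2036], E[r] = -0.5988, γ^t·E[r] = -0.196204, running G = -2.754266
t=6: π = [0.1714, 0.1964, 0.2290, 0.1996, 0.2036], E[r] = -0.5988, γ^t·E[r] = -0.156972, running G = -2.911239
t=7: π = [0.1714, 0.1964, 0.2290, 0.1996, 0.2036], E[r] = -0.5988, γ^t·E[r] = -0.125575, running G = -3.036814
t=8: π = [0.1714, 0.1964, 0.2290, 0.1996, 0.2036], E[r] = -0.5988, γ^t·E[r] = -0.100460, running G = -3.137274

G = -3.1373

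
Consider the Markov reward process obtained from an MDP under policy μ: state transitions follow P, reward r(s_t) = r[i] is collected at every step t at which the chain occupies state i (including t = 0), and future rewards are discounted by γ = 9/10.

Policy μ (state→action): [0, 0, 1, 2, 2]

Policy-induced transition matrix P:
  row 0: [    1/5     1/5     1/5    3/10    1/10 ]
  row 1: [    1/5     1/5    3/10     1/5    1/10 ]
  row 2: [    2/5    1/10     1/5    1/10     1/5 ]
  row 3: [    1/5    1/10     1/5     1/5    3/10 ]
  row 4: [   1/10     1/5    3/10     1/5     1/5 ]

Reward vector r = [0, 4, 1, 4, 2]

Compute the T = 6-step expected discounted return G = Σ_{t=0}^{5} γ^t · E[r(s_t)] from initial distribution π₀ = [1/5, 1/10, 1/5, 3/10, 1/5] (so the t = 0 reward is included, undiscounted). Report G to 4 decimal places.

G = 9.6595

t=0: π = [0.2000, 0.1000, 0.2000, 0.3000, 0.2000], E[r] = 2.2000, γ^t·E[r] = 2.200000, running G = 2.200000
t=1: π = [0.2200, 0.1500, 0.2300, 0.2000, 0.2000], E[r] = 2.0300, γ^t·E[r] = 1.827000, running G = 4.027000
t=2: π = [0.2260, 0.1570, 0.2350, 0.1990, 0.1830], E[r] = 2.0250, γ^t·E[r] = 1.640250, running G = 5.667250
t=3: π = [0.2287, 0.1566, 0.2340, 0.1991, 0.1816], E[r] = 2.0200, γ^t·E[r] = 1.472580, running G = 7.139830
t=4: π = [0.2286, 0.1567, 0.2338, 0.1995, 0.1814], E[r] = 2.0212, γ^t·E[r] = 1.326122, running G = 8.465952
t=5: π = [0.2286, 0.1567, 0.2338, 0.1995, 0.1814], E[r] = 2.0212, γ^t·E[r] = 1.193526, running G = 9.659479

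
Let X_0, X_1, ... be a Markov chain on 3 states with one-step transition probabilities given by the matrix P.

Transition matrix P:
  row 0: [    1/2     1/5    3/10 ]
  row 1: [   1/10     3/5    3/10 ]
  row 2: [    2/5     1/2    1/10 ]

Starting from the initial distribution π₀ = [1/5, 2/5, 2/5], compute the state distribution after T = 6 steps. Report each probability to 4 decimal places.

t=0: π = [0.2000, 0.4000, 0.4000]
t=1: π = [0.3000, 0.4800, 0.2200]
t=2: π = [0.2860, 0.4580, 0.2560]
t=3: π = [0.2912, 0.4600, 0.2488]
t=4: π = [0.2911, 0.4586, 0.2502]
t=5: π = [0.2915, 0.4585, 0.2500]
t=6: π = [0.2916, 0.4584, 0.2500]

π = [0.2916, 0.4584, 0.2500]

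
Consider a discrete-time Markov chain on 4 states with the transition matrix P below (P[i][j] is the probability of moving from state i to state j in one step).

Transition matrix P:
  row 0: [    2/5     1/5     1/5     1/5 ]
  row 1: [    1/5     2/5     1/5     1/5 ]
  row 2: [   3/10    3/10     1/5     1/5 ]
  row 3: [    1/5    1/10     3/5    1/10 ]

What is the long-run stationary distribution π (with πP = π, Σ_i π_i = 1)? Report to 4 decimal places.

Balance equations π_j = Σ_i π_i·P[i][j]:
  π_0 = 2/5·π_0 + 1/5·π_1 + 3/10·π_2 + 1/5·π_3
  π_1 = 1/5·π_0 + 2/5·π_1 + 3/10·π_2 + 1/10·π_3
  π_2 = 1/5·π_0 + 1/5·π_1 + 1/5·π_2 + 3/5·π_3
  normalize: π_0 + π_1 + π_2 + π_3 = 1
Solving the linear system gives exactly π = [25/88, 23/88, 3/11, 2/11].

π = [0.2841, 0.2614, 0.2727, 0.1818]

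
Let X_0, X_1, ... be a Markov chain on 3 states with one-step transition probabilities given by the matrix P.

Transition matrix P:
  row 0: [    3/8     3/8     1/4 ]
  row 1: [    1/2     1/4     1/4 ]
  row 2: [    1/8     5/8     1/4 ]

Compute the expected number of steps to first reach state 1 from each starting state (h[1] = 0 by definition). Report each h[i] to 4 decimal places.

h = [2.2857, 0.0000, 1.7143]

First-step conditioning: h[1] = 0; for i ≠ 1, h[i] = 1 + Σ_k P[i][k]·h[k].
  h[0] = 1 + 3/8·h[0] + 1/4·h[2]
  h[2] = 1 + 1/8·h[0] + 1/4·h[2]
Solving the 2×2 linear system over states ≠ 1 gives exactly h = [16/7, 0, 12/7] (h[1] = 0 is the target).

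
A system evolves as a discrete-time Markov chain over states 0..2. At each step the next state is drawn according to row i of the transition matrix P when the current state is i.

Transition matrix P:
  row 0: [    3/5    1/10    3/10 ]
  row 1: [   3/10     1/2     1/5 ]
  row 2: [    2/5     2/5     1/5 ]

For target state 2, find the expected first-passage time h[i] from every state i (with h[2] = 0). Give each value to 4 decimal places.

First-step conditioning: h[2] = 0; for i ≠ 2, h[i] = 1 + Σ_k P[i][k]·h[k].
  h[0] = 1 + 3/5·h[0] + 1/10·h[1]
  h[1] = 1 + 3/10·h[0] + 1/2·h[1]
Solving the 2×2 linear system over states ≠ 2 gives exactly h = [60/17, 70/17, 0] (h[2] = 0 is the target).

h = [3.5294, 4.1176, 0.0000]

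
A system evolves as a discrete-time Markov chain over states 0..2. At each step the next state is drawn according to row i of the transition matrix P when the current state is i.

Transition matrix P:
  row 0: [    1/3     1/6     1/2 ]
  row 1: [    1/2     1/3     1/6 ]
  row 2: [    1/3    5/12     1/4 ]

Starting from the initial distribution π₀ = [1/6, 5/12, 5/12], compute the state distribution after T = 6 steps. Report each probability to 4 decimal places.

π = [0.3827, 0.2963, 0.3210]

t=0: π = [0.1667, 0.4167, 0.4167]
t=1: π = [0.4028, 0.3403, 0.2569]
t=2: π = [0.3900, 0.2876, 0.3223]
t=3: π = [0.3813, 0.2952, 0.3235]
t=4: π = [0.3825, 0.2968, 0.3207]
t=5: π = [0.3828, 0.2963, 0.3209]
t=6: π = [0.3827, 0.2963, 0.3210]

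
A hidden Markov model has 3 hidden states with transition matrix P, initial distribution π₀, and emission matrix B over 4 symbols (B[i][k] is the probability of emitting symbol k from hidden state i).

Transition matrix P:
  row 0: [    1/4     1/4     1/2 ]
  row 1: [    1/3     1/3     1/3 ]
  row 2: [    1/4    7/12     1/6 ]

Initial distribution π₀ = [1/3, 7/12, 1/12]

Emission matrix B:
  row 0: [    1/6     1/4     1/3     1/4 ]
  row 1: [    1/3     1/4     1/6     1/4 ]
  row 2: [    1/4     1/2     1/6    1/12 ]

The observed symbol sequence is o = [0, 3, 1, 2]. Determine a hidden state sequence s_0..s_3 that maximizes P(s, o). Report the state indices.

path = [1, 0, 2, 1]

t=0: δ = [5.556e-02, 1.944e-01, 2.083e-02]  (obs o_0=0)
t=1: δ = [1.620e-02, 1.620e-02, 5.401e-03]  ψ = [1, 1, 1]  (obs o_1=3)
t=2: δ = [1.350e-03, 1.350e-03, 4.051e-03]  ψ = [1, 1, 0]  (obs o_2=1)
t=3: δ = [3.376e-04, 3.938e-04, 1.125e-04]  ψ = [2, 2, 0]  (obs o_3=2)
backtrack: best end state = 1; path = [1, 0, 2, 1]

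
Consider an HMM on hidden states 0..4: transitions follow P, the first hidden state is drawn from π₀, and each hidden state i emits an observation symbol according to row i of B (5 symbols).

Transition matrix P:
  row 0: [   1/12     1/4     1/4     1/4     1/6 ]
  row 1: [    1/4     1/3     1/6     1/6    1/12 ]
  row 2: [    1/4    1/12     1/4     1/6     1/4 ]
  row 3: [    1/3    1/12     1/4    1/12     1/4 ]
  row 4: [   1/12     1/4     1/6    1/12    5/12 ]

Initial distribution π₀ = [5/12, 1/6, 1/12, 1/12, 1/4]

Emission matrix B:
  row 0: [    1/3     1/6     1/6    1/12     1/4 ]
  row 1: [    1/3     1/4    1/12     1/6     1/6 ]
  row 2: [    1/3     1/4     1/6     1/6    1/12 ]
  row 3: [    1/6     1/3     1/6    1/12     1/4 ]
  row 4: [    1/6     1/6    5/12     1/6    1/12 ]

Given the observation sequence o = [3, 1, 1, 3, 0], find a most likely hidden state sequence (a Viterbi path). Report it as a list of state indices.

t=0: δ = [3.472e-02, 2.778e-02, 1.389e-02, 6.944e-03, 4.167e-02]  (obs o_0=3)
t=1: δ = [1.157e-03, 2.604e-03, 2.170e-03, 2.894e-03, 2.894e-03]  ψ = [1, 4, 0, 0, 4]  (obs o_1=1)
t=2: δ = [1.608e-04, 2.170e-04, 1.808e-04, 1.447e-04, 2.009e-04]  ψ = [3, 1, 3, 1, 4]  (obs o_2=1)
t=3: δ = [4.521e-06, 1.206e-05, 7.535e-06, 3.349e-06, 1.395e-05]  ψ = [1, 1, 2, 0, 4]  (obs o_3=3)
t=4: δ = [1.005e-06, 1.340e-06, 7.752e-07, 3.349e-07, 9.690e-07]  ψ = [1, 1, 4, 1, 4]  (obs o_4=0)
backtrack: best end state = 1; path = [4, 1, 1, 1, 1]

path = [4, 1, 1, 1, 1]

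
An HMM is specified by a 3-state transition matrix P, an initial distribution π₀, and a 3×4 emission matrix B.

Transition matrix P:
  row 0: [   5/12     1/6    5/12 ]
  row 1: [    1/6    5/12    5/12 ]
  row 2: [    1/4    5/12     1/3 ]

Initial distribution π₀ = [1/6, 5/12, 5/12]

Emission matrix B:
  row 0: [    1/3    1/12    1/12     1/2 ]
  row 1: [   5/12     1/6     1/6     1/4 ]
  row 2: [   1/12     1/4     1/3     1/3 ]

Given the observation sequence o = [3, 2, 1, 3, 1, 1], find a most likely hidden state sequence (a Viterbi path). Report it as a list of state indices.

path = [2, 2, 2, 0, 2, 2]

t=0: δ = [8.333e-02, 1.042e-01, 1.389e-01]  (obs o_0=3)
t=1: δ = [2.894e-03, 9.645e-03, 1.543e-02]  ψ = [0, 2, 2]  (obs o_1=2)
t=2: δ = [3.215e-04, 1.072e-03, 1.286e-03]  ψ = [2, 2, 2]  (obs o_2=1)
t=3: δ = [1.608e-04, 1.340e-04, 1.488e-04]  ψ = [2, 2, 1]  (obs o_3=3)
t=4: δ = [5.582e-06, 1.034e-05, 1.674e-05]  ψ = [0, 2, 0]  (obs o_4=1)
t=5: δ = [3.489e-07, 1.163e-06, 1.395e-06]  ψ = [2, 2, 2]  (obs o_5=1)
backtrack: best end state = 2; path = [2, 2, 2, 0, 2, 2]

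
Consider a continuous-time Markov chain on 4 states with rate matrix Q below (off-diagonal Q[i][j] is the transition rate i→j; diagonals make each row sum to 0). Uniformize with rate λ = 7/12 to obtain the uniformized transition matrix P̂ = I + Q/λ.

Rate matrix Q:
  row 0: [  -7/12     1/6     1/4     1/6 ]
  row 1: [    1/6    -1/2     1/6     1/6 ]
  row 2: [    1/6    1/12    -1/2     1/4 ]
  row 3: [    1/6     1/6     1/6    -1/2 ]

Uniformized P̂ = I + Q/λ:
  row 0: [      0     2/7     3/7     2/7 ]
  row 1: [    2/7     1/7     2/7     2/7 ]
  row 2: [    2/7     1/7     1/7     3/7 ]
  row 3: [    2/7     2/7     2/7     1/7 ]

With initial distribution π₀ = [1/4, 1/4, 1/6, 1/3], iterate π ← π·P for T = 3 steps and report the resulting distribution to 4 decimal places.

π = [0.2216, 0.2165, 0.2787, 0.2833]

t=0: π = [0.2500, 0.2500, 0.1667, 0.3333]
t=1: π = [0.2143, 0.2262, 0.2976, 0.2619]
t=2: π = [0.2245, 0.2109, 0.2738, 0.2908]
t=3: π = [0.2216, 0.2165, 0.2787, 0.2833]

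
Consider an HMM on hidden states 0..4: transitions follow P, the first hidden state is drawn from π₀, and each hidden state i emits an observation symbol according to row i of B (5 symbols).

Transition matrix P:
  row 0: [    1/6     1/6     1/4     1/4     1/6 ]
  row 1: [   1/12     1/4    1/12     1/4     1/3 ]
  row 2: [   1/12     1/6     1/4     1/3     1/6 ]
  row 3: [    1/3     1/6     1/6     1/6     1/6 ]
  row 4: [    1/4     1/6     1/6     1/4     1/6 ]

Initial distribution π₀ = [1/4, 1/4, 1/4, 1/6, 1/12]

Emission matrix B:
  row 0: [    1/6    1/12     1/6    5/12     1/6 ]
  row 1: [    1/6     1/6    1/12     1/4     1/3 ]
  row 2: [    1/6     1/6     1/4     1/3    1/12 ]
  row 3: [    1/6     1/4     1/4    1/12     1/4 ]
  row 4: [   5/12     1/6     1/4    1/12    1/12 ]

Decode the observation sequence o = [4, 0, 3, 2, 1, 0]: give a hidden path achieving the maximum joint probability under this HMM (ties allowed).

t=0: δ = [4.167e-02, 8.333e-02, 2.083e-02, 4.167e-02, 6.944e-03]  (obs o_0=4)
t=1: δ = [2.315e-03, 3.472e-03, 1.736e-03, 3.472e-03, 1.157e-02]  ψ = [3, 1, 0, 1, 1]  (obs o_1=0)
t=2: δ = [1.206e-03, 4.823e-04, 6.430e-04, 2.411e-04, 1.608e-04]  ψ = [4, 4, 4, 4, 4]  (obs o_2=3)
t=3: δ = [3.349e-05, 1.674e-05, 7.535e-05, 7.535e-05, 5.023e-05]  ψ = [0, 0, 0, 0, 0]  (obs o_3=2)
t=4: δ = [2.093e-06, 2.093e-06, 3.140e-06, 6.279e-06, 2.093e-06]  ψ = [3, 2, 2, 2, 2]  (obs o_4=1)
t=5: δ = [3.489e-07, 1.744e-07, 1.744e-07, 1.744e-07, 4.361e-07]  ψ = [3, 3, 3, 2, 3]  (obs o_5=0)
backtrack: best end state = 4; path = [1, 4, 0, 2, 3, 4]

path = [1, 4, 0, 2, 3, 4]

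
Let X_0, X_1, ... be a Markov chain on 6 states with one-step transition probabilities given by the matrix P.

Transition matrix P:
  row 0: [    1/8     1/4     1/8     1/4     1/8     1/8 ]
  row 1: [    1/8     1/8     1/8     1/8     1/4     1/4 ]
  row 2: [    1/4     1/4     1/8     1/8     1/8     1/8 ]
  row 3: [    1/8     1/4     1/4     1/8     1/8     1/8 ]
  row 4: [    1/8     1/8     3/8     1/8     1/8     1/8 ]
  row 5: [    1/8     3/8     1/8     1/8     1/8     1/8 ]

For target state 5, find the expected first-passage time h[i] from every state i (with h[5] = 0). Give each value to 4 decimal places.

h = [6.6364, 5.9091, 6.6364, 6.6364, 6.7273, 0.0000]

First-step conditioning: h[5] = 0; for i ≠ 5, h[i] = 1 + Σ_k P[i][k]·h[k].
  h[0] = 1 + 1/8·h[0] + 1/4·h[1] + 1/8·h[2] + 1/4·h[3] + 1/8·h[4]
  h[1] = 1 + 1/8·h[0] + 1/8·h[1] + 1/8·h[2] + 1/8·h[3] + 1/4·h[4]
  h[2] = 1 + 1/4·h[0] + 1/4·h[1] + 1/8·h[2] + 1/8·h[3] + 1/8·h[4]
  h[3] = 1 + 1/8·h[0] + 1/4·h[1] + 1/4·h[2] + 1/8·h[3] + 1/8·h[4]
  h[4] = 1 + 1/8·h[0] + 1/8·h[1] + 3/8·h[2] + 1/8·h[3] + 1/8·h[4]
Solving the 5×5 linear system over states ≠ 5 gives exactly h = [73/11, 65/11, 73/11, 73/11, 74/11, 0] (h[5] = 0 is the target).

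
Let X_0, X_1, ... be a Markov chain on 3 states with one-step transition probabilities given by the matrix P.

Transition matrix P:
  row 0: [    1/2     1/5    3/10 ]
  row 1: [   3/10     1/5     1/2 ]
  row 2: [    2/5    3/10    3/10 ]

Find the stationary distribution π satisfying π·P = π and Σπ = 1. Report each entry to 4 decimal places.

π = [0.4184, 0.2347, 0.3469]

Balance equations π_j = Σ_i π_i·P[i][j]:
  π_0 = 1/2·π_0 + 3/10·π_1 + 2/5·π_2
  π_1 = 1/5·π_0 + 1/5·π_1 + 3/10·π_2
  normalize: π_0 + π_1 + π_2 = 1
Solving the linear system gives exactly π = [41/98, 23/98, 17/49].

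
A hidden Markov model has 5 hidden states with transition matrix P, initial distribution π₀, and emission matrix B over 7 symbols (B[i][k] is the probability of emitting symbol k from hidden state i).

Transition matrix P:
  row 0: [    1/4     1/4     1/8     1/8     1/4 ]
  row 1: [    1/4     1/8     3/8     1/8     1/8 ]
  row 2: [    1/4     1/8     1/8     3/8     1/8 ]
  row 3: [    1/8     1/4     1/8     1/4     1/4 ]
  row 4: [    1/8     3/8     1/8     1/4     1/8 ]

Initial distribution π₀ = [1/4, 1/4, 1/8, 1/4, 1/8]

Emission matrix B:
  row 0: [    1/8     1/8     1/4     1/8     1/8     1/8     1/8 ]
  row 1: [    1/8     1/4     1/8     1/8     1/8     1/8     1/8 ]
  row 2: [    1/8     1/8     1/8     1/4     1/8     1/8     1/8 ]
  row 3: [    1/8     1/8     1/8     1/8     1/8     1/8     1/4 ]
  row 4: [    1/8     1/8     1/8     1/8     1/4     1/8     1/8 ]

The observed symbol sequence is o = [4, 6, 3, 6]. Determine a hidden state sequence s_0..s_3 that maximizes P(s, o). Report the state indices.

t=0: δ = [3.125e-02, 3.125e-02, 1.562e-02, 3.125e-02, 3.125e-02]  (obs o_0=4)
t=1: δ = [9.766e-04, 1.465e-03, 1.465e-03, 1.953e-03, 9.766e-04]  ψ = [0, 4, 1, 3, 0]  (obs o_1=6)
t=2: δ = [4.578e-05, 6.104e-05, 1.373e-04, 6.866e-05, 6.104e-05]  ψ = [1, 3, 1, 2, 3]  (obs o_2=3)
t=3: δ = [4.292e-06, 2.861e-06, 2.861e-06, 1.287e-05, 2.146e-06]  ψ = [2, 4, 1, 2, 2]  (obs o_3=6)
backtrack: best end state = 3; path = [4, 1, 2, 3]

path = [4, 1, 2, 3]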